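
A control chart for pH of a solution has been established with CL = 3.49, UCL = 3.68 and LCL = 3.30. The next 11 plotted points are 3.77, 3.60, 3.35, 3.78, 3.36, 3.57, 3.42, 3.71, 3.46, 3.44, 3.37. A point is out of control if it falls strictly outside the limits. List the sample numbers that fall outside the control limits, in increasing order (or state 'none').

Compare each point to [3.30, 3.68]: sample 1 = 3.77 > UCL; sample 4 = 3.78 > UCL; sample 8 = 3.71 > UCL.

1, 4, 8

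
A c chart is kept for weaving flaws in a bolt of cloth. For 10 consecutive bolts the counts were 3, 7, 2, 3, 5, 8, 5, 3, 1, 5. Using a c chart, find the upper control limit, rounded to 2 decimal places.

c̄ = (3 + 7 + 2 + 3 + 5 + 8 + 5 + 3 + 1 + 5) / 10 = 42 / 10 = 4.2000
UCL = c̄ + 3√c̄ = 4.2000 + 3 × √4.2000 = 4.2000 + 3 × 2.0494 = 10.3482

10.35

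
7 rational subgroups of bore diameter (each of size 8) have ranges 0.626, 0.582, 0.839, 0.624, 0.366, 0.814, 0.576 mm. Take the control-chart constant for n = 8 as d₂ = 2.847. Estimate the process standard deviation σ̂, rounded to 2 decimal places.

0.22

R̄ = (0.626 + 0.582 + 0.839 + 0.624 + 0.366 + 0.814 + 0.576) / 7 = 0.6324
σ̂ = R̄ / d₂ = 0.6324 / 2.847 = 0.2221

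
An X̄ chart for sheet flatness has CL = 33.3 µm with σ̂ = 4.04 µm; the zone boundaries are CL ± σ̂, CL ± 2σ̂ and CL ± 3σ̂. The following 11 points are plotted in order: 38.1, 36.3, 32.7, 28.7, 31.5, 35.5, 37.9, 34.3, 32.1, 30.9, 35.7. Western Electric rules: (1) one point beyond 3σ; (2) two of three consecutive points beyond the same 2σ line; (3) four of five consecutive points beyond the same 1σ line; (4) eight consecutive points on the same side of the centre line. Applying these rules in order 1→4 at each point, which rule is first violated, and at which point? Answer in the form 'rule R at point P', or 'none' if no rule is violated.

Zone of each point (C = within 1σ̂, B = 1σ̂–2σ̂, A = 2σ̂–3σ̂, * = beyond 3σ̂; sign = side of CL): 1:+B, 2:+C, 3:-C, 4:-B, 5:-C, 6:+C, 7:+B, 8:+C, 9:-C, 10:-C, 11:+C
No rule fires across all 11 points.

none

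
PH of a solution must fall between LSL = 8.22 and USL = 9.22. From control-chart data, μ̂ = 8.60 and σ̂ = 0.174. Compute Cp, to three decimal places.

Cp = (USL − LSL) / (6σ̂) = (9.22 − 8.22) / (6 × 0.174) = 1.0000 / 1.0440 = 0.9579

0.958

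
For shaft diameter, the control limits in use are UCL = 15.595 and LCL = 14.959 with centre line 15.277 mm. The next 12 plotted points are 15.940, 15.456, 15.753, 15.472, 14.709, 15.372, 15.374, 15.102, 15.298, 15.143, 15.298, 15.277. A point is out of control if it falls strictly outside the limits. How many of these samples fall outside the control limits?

3

Compare each point to [14.959, 15.595]: sample 1 = 15.940 > UCL; sample 3 = 15.753 > UCL; sample 5 = 14.709 < LCL.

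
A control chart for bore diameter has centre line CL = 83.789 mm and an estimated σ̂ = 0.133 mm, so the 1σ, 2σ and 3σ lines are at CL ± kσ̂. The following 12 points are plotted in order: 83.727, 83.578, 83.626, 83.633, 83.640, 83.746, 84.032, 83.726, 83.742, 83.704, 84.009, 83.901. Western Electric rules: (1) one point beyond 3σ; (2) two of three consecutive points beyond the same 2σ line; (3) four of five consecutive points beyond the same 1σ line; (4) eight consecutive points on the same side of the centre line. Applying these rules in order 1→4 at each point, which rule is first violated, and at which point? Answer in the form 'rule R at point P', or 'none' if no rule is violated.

rule 3 at point 5

Zone of each point (C = within 1σ̂, B = 1σ̂–2σ̂, A = 2σ̂–3σ̂, * = beyond 3σ̂; sign = side of CL): 1:-C, 2:-B, 3:-B, 4:-B, 5:-B, 6:-C, 7:+B, 8:-C, 9:-C, 10:-C, 11:+B, 12:+C
Rule 3 (four of five consecutive points beyond the same 1σ limit) is satisfied at point 5.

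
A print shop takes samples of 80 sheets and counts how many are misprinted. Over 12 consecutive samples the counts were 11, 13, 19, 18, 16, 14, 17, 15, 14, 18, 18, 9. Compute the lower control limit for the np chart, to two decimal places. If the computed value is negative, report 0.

p̄ = Σdᵢ / (k·n) = 182 / (12 × 80) = 0.18958
LCL = np̄ − 3·√(np̄(1−p̄)) = 15.1667 − 3 × 3.5059 = 4.6490

4.65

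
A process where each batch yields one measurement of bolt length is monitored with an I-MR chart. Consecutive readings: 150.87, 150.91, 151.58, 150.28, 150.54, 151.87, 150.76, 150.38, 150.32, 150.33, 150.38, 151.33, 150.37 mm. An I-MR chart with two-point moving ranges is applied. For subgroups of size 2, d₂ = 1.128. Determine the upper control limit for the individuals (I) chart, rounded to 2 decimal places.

152.34

X̄ = (150.87 + 150.91 + 151.58 + 150.28 + 150.54 + 151.87 + 150.76 + 150.38 + 150.32 + 150.33 + 150.38 + 151.33 + 150.37) / 13 = 150.7631
Moving ranges: 0.04, 0.67, 1.30, 0.26, 1.33, 1.11, 0.38, 0.06, 0.01, 0.05, 0.95, 0.96; M̄R̄ = 7.1200 / 12 = 0.5933
UCL = X̄ + 3·M̄R̄/d₂ = 150.7631 + 3 × 0.5933 / 1.128 = 152.3411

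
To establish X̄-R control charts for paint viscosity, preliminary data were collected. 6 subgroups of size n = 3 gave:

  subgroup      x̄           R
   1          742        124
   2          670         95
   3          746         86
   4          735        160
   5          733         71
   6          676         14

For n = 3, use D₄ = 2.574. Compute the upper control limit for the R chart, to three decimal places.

R̄ = (124 + 95 + 86 + 160 + 71 + 14) / 6 = 550.0000 / 6 = 91.6667
UCL_R = D₄·R̄ = 2.574 × 91.6667 = 235.9500

235.950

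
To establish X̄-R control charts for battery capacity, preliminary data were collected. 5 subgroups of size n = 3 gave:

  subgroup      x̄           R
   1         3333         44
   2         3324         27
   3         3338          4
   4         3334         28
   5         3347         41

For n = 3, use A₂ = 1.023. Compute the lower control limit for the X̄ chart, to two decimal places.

X̄̄ = (3333 + 3324 + 3338 + 3334 + 3347) / 5 = 16676.0000 / 5 = 3335.2000
R̄ = (44 + 27 + 4 + 28 + 41) / 5 = 144.0000 / 5 = 28.8000
LCL = X̄̄ − A₂·R̄ = 3335.2000 − 1.023 × 28.8000 = 3305.7376

3305.74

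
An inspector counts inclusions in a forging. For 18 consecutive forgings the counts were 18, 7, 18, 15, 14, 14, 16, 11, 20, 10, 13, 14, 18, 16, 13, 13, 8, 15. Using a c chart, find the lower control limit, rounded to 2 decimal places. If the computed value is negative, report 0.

2.81

c̄ = (18 + 7 + 18 + 15 + 14 + 14 + 16 + 11 + 20 + 10 + 13 + 14 + 18 + 16 + 13 + 13 + 8 + 15) / 18 = 253 / 18 = 14.0556
LCL = c̄ − 3√c̄ = 14.0556 − 3 × 3.7491 = 2.8083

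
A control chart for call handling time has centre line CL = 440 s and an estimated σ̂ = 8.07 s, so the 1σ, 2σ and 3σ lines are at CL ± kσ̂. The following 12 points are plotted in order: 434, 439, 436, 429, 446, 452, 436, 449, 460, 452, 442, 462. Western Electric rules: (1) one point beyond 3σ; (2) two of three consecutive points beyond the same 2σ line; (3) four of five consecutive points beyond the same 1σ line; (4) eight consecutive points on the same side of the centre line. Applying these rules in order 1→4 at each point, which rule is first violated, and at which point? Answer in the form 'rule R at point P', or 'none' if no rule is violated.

rule 3 at point 10

Zone of each point (C = within 1σ̂, B = 1σ̂–2σ̂, A = 2σ̂–3σ̂, * = beyond 3σ̂; sign = side of CL): 1:-C, 2:-C, 3:-C, 4:-B, 5:+C, 6:+B, 7:-C, 8:+B, 9:+A, 10:+B, 11:+C, 12:+A
Rule 3 (four of five consecutive points beyond the same 1σ limit) is satisfied at point 10.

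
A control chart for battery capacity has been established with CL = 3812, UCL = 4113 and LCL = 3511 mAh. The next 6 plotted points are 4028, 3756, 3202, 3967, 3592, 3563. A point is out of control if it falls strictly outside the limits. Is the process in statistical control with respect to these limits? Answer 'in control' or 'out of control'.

out of control

Compare each point to [3511, 4113]: sample 3 = 3202 < LCL.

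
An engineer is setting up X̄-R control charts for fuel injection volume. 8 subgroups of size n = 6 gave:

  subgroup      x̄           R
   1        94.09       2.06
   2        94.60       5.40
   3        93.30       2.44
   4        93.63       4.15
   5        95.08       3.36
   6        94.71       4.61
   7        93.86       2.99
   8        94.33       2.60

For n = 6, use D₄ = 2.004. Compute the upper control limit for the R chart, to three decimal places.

R̄ = (2.06 + 5.40 + 2.44 + 4.15 + 3.36 + 4.61 + 2.99 + 2.60) / 8 = 27.6100 / 8 = 3.4512
UCL_R = D₄·R̄ = 2.004 × 3.4512 = 6.9163

6.916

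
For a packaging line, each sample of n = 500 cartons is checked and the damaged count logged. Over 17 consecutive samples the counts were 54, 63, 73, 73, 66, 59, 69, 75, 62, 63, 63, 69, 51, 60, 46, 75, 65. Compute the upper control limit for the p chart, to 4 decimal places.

p̄ = Σdᵢ / (k·n) = 1086 / (17 × 500) = 0.12776
UCL = p̄ + 3·√(p̄(1−p̄)/n) = 0.12776 + 3 × √(0.12776×0.87224/500) = 0.12776 + 3 × 0.01493 = 0.17255

0.1726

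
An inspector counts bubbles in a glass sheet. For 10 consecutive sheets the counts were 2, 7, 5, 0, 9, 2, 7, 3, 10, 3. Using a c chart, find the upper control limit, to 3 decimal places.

c̄ = (2 + 7 + 5 + 0 + 9 + 2 + 7 + 3 + 10 + 3) / 10 = 48 / 10 = 4.8000
UCL = c̄ + 3√c̄ = 4.8000 + 3 × √4.8000 = 4.8000 + 3 × 2.1909 = 11.3727

11.373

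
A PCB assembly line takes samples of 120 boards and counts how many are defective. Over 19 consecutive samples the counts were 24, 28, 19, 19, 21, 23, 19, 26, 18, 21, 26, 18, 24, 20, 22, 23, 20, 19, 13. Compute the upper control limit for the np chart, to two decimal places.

33.75

p̄ = Σdᵢ / (k·n) = 403 / (19 × 120) = 0.17675
UCL = np̄ + 3·√(np̄(1−p̄)) = 21.2105 + 3 × √(21.2105×0.82325) = 21.2105 + 3 × 4.1787 = 33.7466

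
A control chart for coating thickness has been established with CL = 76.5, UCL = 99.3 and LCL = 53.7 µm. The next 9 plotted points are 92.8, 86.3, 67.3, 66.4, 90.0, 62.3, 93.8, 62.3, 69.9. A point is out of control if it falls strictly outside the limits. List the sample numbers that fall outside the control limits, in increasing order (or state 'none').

none

All 9 points lie within [53.7, 99.3].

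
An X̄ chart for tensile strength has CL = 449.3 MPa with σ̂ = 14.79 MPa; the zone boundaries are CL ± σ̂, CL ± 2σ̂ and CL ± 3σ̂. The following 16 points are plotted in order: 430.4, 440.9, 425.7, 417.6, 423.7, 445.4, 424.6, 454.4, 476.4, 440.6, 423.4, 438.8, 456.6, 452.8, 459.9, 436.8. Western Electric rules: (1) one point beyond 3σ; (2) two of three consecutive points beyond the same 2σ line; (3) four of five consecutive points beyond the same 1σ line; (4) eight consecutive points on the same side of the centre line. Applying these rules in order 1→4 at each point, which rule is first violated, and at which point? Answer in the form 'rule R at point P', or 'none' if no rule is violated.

Zone of each point (C = within 1σ̂, B = 1σ̂–2σ̂, A = 2σ̂–3σ̂, * = beyond 3σ̂; sign = side of CL): 1:-B, 2:-C, 3:-B, 4:-A, 5:-B, 6:-C, 7:-B, 8:+C, 9:+B, 10:-C, 11:-B, 12:-C, 13:+C, 14:+C, 15:+C, 16:-C
Rule 3 (four of five consecutive points beyond the same 1σ limit) is satisfied at point 5.

rule 3 at point 5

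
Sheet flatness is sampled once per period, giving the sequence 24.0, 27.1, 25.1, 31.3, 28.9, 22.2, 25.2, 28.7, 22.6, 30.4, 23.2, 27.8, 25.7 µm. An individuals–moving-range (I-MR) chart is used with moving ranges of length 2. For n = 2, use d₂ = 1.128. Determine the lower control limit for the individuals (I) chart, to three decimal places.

14.200

X̄ = (24.0 + 27.1 + 25.1 + 31.3 + 28.9 + 22.2 + 25.2 + 28.7 + 22.6 + 30.4 + 23.2 + 27.8 + 25.7) / 13 = 26.3231
Moving ranges: 3.1, 2.0, 6.2, 2.4, 6.7, 3.0, 3.5, 6.1, 7.8, 7.2, 4.6, 2.1; M̄R̄ = 54.7000 / 12 = 4.5583
LCL = X̄ − 3·M̄R̄/d₂ = 26.3231 − 3 × 4.5583 / 1.128 = 14.1998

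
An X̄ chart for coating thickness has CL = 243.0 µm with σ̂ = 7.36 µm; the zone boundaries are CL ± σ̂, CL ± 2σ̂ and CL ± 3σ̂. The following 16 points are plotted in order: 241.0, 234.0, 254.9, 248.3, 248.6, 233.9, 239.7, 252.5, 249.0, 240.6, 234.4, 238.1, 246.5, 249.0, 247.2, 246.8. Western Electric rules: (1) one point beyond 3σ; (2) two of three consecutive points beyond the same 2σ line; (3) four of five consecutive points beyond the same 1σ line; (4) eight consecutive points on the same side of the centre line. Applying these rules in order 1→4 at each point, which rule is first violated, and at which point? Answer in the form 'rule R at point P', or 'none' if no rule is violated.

none

Zone of each point (C = within 1σ̂, B = 1σ̂–2σ̂, A = 2σ̂–3σ̂, * = beyond 3σ̂; sign = side of CL): 1:-C, 2:-B, 3:+B, 4:+C, 5:+C, 6:-B, 7:-C, 8:+B, 9:+C, 10:-C, 11:-B, 12:-C, 13:+C, 14:+C, 15:+C, 16:+C
No rule fires across all 16 points.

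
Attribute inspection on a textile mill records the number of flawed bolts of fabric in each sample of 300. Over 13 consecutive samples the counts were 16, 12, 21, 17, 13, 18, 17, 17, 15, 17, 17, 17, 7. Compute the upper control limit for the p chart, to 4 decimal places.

p̄ = Σdᵢ / (k·n) = 204 / (13 × 300) = 0.05231
UCL = p̄ + 3·√(p̄(1−p̄)/n) = 0.05231 + 3 × √(0.05231×0.94769/300) = 0.05231 + 3 × 0.01285 = 0.09087

0.0909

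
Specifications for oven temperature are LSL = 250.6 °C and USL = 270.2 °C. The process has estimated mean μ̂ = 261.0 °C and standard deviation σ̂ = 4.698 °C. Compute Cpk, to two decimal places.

Cpu = (USL − μ̂) / (3σ̂) = (270.2 − 261.0) / (3 × 4.698) = 0.6528; Cpl = (μ̂ − LSL) / (3σ̂) = (261.0 − 250.6) / (3 × 4.698) = 0.7379; Cpk = min(Cpu, Cpl) = 0.6528

0.65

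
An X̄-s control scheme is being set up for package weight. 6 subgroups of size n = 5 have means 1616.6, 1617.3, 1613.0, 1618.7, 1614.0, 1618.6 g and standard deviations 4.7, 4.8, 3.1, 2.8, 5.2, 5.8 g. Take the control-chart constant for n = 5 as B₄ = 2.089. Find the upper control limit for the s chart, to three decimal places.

9.192

s̄ = (4.7 + 4.8 + 3.1 + 2.8 + 5.2 + 5.8) / 6 = 4.4000
UCL_s = B₄·s̄ = 2.089 × 4.4000 = 9.1916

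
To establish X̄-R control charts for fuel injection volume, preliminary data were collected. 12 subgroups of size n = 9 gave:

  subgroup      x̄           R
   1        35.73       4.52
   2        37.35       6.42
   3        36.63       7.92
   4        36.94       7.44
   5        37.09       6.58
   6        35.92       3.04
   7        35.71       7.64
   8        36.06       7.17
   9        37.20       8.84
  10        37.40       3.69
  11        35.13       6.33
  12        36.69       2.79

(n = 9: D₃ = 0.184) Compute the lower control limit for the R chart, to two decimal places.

R̄ = (4.52 + 6.42 + 7.92 + 7.44 + 6.58 + 3.04 + 7.64 + 7.17 + 8.84 + 3.69 + 6.33 + 2.79) / 12 = 72.3800 / 12 = 6.0317
LCL_R = D₃·R̄ = 0.184 × 6.0317 = 1.1098

1.11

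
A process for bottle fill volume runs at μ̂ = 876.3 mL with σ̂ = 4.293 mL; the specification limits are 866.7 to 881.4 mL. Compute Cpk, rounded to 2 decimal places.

0.40

Cpu = (USL − μ̂) / (3σ̂) = (881.4 − 876.3) / (3 × 4.293) = 0.3960; Cpl = (μ̂ − LSL) / (3σ̂) = (876.3 − 866.7) / (3 × 4.293) = 0.7454; Cpk = min(Cpu, Cpl) = 0.3960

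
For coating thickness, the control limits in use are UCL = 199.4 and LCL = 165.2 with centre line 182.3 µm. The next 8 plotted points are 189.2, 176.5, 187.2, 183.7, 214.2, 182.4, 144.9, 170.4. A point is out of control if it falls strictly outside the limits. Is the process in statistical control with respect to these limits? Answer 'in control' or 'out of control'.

out of control

Compare each point to [165.2, 199.4]: sample 5 = 214.2 > UCL; sample 7 = 144.9 < LCL.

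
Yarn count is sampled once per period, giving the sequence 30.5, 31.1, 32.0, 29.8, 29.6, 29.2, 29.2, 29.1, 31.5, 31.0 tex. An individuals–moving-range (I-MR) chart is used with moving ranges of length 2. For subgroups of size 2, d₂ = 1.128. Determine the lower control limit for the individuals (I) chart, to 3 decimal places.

28.143

X̄ = (30.5 + 31.1 + 32.0 + 29.8 + 29.6 + 29.2 + 29.2 + 29.1 + 31.5 + 31.0) / 10 = 30.3000
Moving ranges: 0.6, 0.9, 2.2, 0.2, 0.4, 0.0, 0.1, 2.4, 0.5; M̄R̄ = 7.3000 / 9 = 0.8111
LCL = X̄ − 3·M̄R̄/d₂ = 30.3000 − 3 × 0.8111 / 1.128 = 28.1428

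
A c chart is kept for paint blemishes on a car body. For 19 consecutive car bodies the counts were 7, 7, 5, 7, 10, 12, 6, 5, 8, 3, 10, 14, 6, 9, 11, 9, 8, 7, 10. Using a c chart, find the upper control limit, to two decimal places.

c̄ = (7 + 7 + 5 + 7 + 10 + 12 + 6 + 5 + 8 + 3 + 10 + 14 + 6 + 9 + 11 + 9 + 8 + 7 + 10) / 19 = 154 / 19 = 8.1053
UCL = c̄ + 3√c̄ = 8.1053 + 3 × √8.1053 = 8.1053 + 3 × 2.8470 = 16.6462

16.65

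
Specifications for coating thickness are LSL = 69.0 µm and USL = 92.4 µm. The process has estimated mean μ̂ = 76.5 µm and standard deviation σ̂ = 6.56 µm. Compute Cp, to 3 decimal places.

Cp = (USL − LSL) / (6σ̂) = (92.4 − 69.0) / (6 × 6.56) = 23.4000 / 39.3600 = 0.5945

0.595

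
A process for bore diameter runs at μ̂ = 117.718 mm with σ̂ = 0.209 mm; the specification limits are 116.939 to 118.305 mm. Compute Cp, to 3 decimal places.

Cp = (USL − LSL) / (6σ̂) = (118.305 − 116.939) / (6 × 0.209) = 1.3660 / 1.2540 = 1.0893

1.089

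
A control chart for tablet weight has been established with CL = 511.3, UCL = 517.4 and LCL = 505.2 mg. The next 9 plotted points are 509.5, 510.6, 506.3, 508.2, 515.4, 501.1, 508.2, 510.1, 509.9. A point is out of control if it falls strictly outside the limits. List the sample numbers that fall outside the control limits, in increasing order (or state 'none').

6

Compare each point to [505.2, 517.4]: sample 6 = 501.1 < LCL.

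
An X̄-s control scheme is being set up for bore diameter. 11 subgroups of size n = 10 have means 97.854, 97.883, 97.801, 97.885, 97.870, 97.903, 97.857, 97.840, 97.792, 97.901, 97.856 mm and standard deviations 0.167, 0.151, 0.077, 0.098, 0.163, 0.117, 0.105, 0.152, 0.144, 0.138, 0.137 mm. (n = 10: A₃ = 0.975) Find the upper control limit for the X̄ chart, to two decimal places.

X̄̄ = (97.854 + 97.883 + 97.801 + 97.885 + 97.870 + 97.903 + 97.857 + 97.840 + 97.792 + 97.901 + 97.856) / 11 = 97.8584
s̄ = (0.167 + 0.151 + 0.077 + 0.098 + 0.163 + 0.117 + 0.105 + 0.152 + 0.144 + 0.138 + 0.137) / 11 = 0.1317
UCL = X̄̄ + A₃·s̄ = 97.8584 + 0.975 × 0.1317 = 97.9868

97.99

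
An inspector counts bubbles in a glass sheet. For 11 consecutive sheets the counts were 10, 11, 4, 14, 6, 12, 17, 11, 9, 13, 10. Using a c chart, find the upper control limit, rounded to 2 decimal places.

20.42

c̄ = (10 + 11 + 4 + 14 + 6 + 12 + 17 + 11 + 9 + 13 + 10) / 11 = 117 / 11 = 10.6364
UCL = c̄ + 3√c̄ = 10.6364 + 3 × √10.6364 = 10.6364 + 3 × 3.2613 = 20.4204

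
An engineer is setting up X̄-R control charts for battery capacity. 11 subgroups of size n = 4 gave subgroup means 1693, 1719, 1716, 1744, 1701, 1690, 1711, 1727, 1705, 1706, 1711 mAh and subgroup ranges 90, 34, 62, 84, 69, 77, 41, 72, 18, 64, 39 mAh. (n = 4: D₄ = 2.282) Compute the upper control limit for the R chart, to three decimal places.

R̄ = (90 + 34 + 62 + 84 + 69 + 77 + 41 + 72 + 18 + 64 + 39) / 11 = 650.0000 / 11 = 59.0909
UCL_R = D₄·R̄ = 2.282 × 59.0909 = 134.8455

134.845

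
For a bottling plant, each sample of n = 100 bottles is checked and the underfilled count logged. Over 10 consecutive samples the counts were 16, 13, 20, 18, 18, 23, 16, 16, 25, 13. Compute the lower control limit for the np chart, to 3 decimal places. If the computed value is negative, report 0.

6.325

p̄ = Σdᵢ / (k·n) = 178 / (10 × 100) = 0.17800
LCL = np̄ − 3·√(np̄(1−p̄)) = 17.8000 − 3 × 3.8251 = 6.3246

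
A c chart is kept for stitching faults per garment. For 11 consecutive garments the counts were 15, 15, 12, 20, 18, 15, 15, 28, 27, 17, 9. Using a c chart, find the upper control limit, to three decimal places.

29.865

c̄ = (15 + 15 + 12 + 20 + 18 + 15 + 15 + 28 + 27 + 17 + 9) / 11 = 191 / 11 = 17.3636
UCL = c̄ + 3√c̄ = 17.3636 + 3 × √17.3636 = 17.3636 + 3 × 4.1670 = 29.8645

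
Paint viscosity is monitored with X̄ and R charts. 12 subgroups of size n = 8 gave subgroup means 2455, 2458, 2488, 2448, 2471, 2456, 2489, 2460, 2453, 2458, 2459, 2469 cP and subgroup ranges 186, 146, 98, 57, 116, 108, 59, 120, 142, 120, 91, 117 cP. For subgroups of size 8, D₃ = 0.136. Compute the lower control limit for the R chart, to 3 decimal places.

R̄ = (186 + 146 + 98 + 57 + 116 + 108 + 59 + 120 + 142 + 120 + 91 + 117) / 12 = 1360.0000 / 12 = 113.3333
LCL_R = D₃·R̄ = 0.136 × 113.3333 = 15.4133

15.413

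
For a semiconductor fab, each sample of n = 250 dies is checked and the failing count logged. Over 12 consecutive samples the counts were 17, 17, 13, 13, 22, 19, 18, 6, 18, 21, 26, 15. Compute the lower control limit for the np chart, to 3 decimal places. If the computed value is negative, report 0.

p̄ = Σdᵢ / (k·n) = 205 / (12 × 250) = 0.06833
LCL = np̄ − 3·√(np̄(1−p̄)) = 17.0833 − 3 × 3.9895 = 5.1149

5.115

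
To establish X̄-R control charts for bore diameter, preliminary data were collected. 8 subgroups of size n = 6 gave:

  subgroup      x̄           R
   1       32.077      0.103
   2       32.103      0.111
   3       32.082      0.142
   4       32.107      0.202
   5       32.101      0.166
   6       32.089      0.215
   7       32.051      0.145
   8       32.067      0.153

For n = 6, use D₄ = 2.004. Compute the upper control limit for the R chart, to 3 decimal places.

0.310

R̄ = (0.103 + 0.111 + 0.142 + 0.202 + 0.166 + 0.215 + 0.145 + 0.153) / 8 = 1.2370 / 8 = 0.1546
UCL_R = D₄·R̄ = 2.004 × 0.1546 = 0.3099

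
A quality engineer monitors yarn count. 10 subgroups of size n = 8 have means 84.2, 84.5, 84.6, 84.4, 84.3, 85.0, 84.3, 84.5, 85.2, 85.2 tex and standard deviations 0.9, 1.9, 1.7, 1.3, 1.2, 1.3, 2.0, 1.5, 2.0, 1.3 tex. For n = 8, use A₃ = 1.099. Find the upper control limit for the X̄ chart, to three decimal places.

X̄̄ = (84.2 + 84.5 + 84.6 + 84.4 + 84.3 + 85.0 + 84.3 + 84.5 + 85.2 + 85.2) / 10 = 84.6200
s̄ = (0.9 + 1.9 + 1.7 + 1.3 + 1.2 + 1.3 + 2.0 + 1.5 + 2.0 + 1.3) / 10 = 1.5100
UCL = X̄̄ + A₃·s̄ = 84.6200 + 1.099 × 1.5100 = 86.2795

86.279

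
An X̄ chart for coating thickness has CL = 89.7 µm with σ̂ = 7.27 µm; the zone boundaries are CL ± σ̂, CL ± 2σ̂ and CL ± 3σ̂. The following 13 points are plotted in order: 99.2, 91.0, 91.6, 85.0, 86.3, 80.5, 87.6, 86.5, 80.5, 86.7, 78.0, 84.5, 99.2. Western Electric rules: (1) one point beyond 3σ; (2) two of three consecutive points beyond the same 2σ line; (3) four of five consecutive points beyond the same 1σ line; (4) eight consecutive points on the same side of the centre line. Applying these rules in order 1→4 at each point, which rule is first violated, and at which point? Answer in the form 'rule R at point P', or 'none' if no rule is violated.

Zone of each point (C = within 1σ̂, B = 1σ̂–2σ̂, A = 2σ̂–3σ̂, * = beyond 3σ̂; sign = side of CL): 1:+B, 2:+C, 3:+C, 4:-C, 5:-C, 6:-B, 7:-C, 8:-C, 9:-B, 10:-C, 11:-B, 12:-C, 13:+B
Rule 4 (eight consecutive points on the same side of the centre line) is satisfied at point 11.

rule 4 at point 11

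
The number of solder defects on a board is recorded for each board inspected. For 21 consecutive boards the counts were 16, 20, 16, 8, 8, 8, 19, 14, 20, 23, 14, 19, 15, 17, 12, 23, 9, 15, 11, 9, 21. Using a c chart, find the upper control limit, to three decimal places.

26.751

c̄ = (16 + 20 + 16 + 8 + 8 + 8 + 19 + 14 + 20 + 23 + 14 + 19 + 15 + 17 + 12 + 23 + 9 + 15 + 11 + 9 + 21) / 21 = 317 / 21 = 15.0952
UCL = c̄ + 3√c̄ = 15.0952 + 3 × √15.0952 = 15.0952 + 3 × 3.8853 = 26.7510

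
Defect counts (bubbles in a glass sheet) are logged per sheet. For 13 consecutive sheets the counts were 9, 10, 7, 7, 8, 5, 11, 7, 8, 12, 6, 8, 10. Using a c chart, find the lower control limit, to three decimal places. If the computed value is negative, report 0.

0.000

c̄ = (9 + 10 + 7 + 7 + 8 + 5 + 11 + 7 + 8 + 12 + 6 + 8 + 10) / 13 = 108 / 13 = 8.3077
LCL = c̄ − 3√c̄ = 8.3077 − 3 × 2.8823 = -0.3392 → 0 (cannot be negative)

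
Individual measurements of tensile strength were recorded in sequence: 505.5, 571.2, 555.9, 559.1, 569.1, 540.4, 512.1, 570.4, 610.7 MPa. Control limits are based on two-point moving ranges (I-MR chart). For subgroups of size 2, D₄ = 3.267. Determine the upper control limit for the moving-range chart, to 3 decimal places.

Moving ranges: 65.7, 15.3, 3.2, 10.0, 28.7, 28.3, 58.3, 40.3; M̄R̄ = 249.8000 / 8 = 31.2250
UCL_MR = D₄·M̄R̄ = 3.267 × 31.2250 = 102.0121

102.012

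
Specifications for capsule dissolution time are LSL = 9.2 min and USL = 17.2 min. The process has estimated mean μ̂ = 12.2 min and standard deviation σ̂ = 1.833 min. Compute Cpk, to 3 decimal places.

0.546

Cpu = (USL − μ̂) / (3σ̂) = (17.2 − 12.2) / (3 × 1.833) = 0.9093; Cpl = (μ̂ − LSL) / (3σ̂) = (12.2 − 9.2) / (3 × 1.833) = 0.5456; Cpk = min(Cpu, Cpl) = 0.5456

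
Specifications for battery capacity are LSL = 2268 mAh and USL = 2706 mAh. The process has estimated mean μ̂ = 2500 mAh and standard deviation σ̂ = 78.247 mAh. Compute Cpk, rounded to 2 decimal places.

Cpu = (USL − μ̂) / (3σ̂) = (2706 − 2500) / (3 × 78.247) = 0.8776; Cpl = (μ̂ − LSL) / (3σ̂) = (2500 − 2268) / (3 × 78.247) = 0.9883; Cpk = min(Cpu, Cpl) = 0.8776

0.88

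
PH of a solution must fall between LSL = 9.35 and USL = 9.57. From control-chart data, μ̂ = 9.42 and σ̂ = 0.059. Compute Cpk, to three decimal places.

0.395

Cpu = (USL − μ̂) / (3σ̂) = (9.57 − 9.42) / (3 × 0.059) = 0.8475; Cpl = (μ̂ − LSL) / (3σ̂) = (9.42 − 9.35) / (3 × 0.059) = 0.3955; Cpk = min(Cpu, Cpl) = 0.3955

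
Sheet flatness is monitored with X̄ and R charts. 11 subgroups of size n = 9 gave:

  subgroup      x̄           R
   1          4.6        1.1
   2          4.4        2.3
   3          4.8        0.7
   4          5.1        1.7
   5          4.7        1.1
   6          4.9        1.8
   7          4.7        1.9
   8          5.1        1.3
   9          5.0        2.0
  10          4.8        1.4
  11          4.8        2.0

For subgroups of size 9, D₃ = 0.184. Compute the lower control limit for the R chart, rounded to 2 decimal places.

0.29

R̄ = (1.1 + 2.3 + 0.7 + 1.7 + 1.1 + 1.8 + 1.9 + 1.3 + 2.0 + 1.4 + 2.0) / 11 = 17.3000 / 11 = 1.5727
LCL_R = D₃·R̄ = 0.184 × 1.5727 = 0.2894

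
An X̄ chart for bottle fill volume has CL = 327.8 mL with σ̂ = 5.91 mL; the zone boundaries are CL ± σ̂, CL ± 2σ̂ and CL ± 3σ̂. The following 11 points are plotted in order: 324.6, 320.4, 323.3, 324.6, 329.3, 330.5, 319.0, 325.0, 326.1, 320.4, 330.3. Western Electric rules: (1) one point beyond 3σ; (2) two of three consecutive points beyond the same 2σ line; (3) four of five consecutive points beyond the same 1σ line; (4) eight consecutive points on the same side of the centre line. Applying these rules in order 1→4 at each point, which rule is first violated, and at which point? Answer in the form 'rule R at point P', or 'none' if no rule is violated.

Zone of each point (C = within 1σ̂, B = 1σ̂–2σ̂, A = 2σ̂–3σ̂, * = beyond 3σ̂; sign = side of CL): 1:-C, 2:-B, 3:-C, 4:-C, 5:+C, 6:+C, 7:-B, 8:-C, 9:-C, 10:-B, 11:+C
No rule fires across all 11 points.

none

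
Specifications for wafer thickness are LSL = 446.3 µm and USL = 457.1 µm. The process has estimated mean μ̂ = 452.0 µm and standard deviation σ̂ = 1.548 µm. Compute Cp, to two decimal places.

1.16

Cp = (USL − LSL) / (6σ̂) = (457.1 − 446.3) / (6 × 1.548) = 10.8000 / 9.2880 = 1.1628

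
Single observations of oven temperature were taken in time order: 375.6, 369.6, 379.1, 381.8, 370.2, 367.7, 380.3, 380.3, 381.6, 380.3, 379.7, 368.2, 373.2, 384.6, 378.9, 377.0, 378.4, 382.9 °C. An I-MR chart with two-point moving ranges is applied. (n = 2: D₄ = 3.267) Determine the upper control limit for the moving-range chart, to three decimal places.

Moving ranges: 6.0, 9.5, 2.7, 11.6, 2.5, 12.6, 0.0, 1.3, 1.3, 0.6, 11.5, 5.0, 11.4, 5.7, 1.9, 1.4, 4.5; M̄R̄ = 89.5000 / 17 = 5.2647
UCL_MR = D₄·M̄R̄ = 3.267 × 5.2647 = 17.1998

17.200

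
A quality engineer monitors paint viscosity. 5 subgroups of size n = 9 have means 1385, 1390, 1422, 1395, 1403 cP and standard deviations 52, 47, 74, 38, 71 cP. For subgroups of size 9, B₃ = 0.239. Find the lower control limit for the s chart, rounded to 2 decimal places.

s̄ = (52 + 47 + 74 + 38 + 71) / 5 = 56.4000
LCL_s = B₃·s̄ = 0.239 × 56.4000 = 13.4796

13.48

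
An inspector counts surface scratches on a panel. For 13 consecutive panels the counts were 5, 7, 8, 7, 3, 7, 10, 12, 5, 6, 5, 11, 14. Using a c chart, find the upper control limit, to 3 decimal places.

c̄ = (5 + 7 + 8 + 7 + 3 + 7 + 10 + 12 + 5 + 6 + 5 + 11 + 14) / 13 = 100 / 13 = 7.6923
UCL = c̄ + 3√c̄ = 7.6923 + 3 × √7.6923 = 7.6923 + 3 × 2.7735 = 16.0128

16.013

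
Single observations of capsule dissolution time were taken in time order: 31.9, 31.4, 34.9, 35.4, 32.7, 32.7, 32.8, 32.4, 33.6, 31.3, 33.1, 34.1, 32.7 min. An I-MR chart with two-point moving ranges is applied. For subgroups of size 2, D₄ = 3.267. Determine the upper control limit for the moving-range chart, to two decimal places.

4.19

Moving ranges: 0.5, 3.5, 0.5, 2.7, 0.0, 0.1, 0.4, 1.2, 2.3, 1.8, 1.0, 1.4; M̄R̄ = 15.4000 / 12 = 1.2833
UCL_MR = D₄·M̄R̄ = 3.267 × 1.2833 = 4.1927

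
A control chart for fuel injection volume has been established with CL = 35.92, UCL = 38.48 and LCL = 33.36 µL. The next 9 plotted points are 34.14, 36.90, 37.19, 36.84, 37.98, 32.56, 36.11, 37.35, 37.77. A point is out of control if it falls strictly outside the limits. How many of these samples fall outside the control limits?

1

Compare each point to [33.36, 38.48]: sample 6 = 32.56 < LCL.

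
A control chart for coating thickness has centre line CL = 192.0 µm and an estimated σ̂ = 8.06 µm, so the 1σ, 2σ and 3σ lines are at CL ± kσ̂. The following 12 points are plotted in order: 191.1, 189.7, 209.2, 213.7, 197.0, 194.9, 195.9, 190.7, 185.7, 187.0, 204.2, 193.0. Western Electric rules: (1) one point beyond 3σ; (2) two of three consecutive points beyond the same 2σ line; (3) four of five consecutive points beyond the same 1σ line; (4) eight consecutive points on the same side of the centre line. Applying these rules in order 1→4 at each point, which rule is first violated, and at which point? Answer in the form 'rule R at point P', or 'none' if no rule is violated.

rule 2 at point 4

Zone of each point (C = within 1σ̂, B = 1σ̂–2σ̂, A = 2σ̂–3σ̂, * = beyond 3σ̂; sign = side of CL): 1:-C, 2:-C, 3:+A, 4:+A, 5:+C, 6:+C, 7:+C, 8:-C, 9:-C, 10:-C, 11:+B, 12:+C
Rule 2 (two of three consecutive points beyond the same 2σ limit) is satisfied at point 4.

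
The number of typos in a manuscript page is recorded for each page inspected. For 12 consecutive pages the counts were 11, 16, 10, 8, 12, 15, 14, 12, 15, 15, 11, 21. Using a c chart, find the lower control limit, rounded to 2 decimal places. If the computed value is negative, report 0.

2.38

c̄ = (11 + 16 + 10 + 8 + 12 + 15 + 14 + 12 + 15 + 15 + 11 + 21) / 12 = 160 / 12 = 13.3333
LCL = c̄ − 3√c̄ = 13.3333 − 3 × 3.6515 = 2.3789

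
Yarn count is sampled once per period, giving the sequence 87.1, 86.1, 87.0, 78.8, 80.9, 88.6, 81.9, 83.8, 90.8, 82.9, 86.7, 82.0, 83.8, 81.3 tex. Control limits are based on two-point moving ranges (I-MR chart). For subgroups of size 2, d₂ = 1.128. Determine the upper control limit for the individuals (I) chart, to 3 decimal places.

95.905

X̄ = (87.1 + 86.1 + 87.0 + 78.8 + 80.9 + 88.6 + 81.9 + 83.8 + 90.8 + 82.9 + 86.7 + 82.0 + 83.8 + 81.3) / 14 = 84.4071
Moving ranges: 1.0, 0.9, 8.2, 2.1, 7.7, 6.7, 1.9, 7.0, 7.9, 3.8, 4.7, 1.8, 2.5; M̄R̄ = 56.2000 / 13 = 4.3231
UCL = X̄ + 3·M̄R̄/d₂ = 84.4071 + 3 × 4.3231 / 1.128 = 95.9047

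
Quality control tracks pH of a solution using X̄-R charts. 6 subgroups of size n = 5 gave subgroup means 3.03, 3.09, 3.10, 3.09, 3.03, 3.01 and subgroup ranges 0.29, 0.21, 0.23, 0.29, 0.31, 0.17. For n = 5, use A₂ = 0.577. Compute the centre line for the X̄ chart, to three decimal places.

X̄̄ = (3.03 + 3.09 + 3.10 + 3.09 + 3.03 + 3.01) / 6 = 18.3500 / 6 = 3.0583
CL = X̄̄ = 3.0583

3.058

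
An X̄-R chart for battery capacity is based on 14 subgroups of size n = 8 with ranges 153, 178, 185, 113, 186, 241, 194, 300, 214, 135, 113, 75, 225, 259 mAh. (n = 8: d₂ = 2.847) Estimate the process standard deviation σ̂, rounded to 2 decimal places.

R̄ = (153 + 178 + 185 + 113 + 186 + 241 + 194 + 300 + 214 + 135 + 113 + 75 + 225 + 259) / 14 = 183.6429
σ̂ = R̄ / d₂ = 183.6429 / 2.847 = 64.5040

64.50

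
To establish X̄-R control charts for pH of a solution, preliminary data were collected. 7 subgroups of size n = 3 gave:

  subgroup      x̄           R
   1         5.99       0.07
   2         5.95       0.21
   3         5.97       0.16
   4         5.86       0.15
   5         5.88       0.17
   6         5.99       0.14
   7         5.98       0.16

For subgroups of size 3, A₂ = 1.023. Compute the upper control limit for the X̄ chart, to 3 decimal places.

6.101

X̄̄ = (5.99 + 5.95 + 5.97 + 5.86 + 5.88 + 5.99 + 5.98) / 7 = 41.6200 / 7 = 5.9457
R̄ = (0.07 + 0.21 + 0.16 + 0.15 + 0.17 + 0.14 + 0.16) / 7 = 1.0600 / 7 = 0.1514
UCL = X̄̄ + A₂·R̄ = 5.9457 + 1.023 × 0.1514 = 6.1006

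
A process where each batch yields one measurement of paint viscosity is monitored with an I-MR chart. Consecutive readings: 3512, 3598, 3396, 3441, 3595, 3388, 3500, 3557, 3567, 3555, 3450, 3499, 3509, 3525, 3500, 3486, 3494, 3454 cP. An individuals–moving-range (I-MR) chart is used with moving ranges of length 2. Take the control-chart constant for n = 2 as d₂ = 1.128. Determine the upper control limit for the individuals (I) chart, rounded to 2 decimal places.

X̄ = (3512 + 3598 + 3396 + 3441 + 3595 + 3388 + 3500 + 3557 + 3567 + 3555 + 3450 + 3499 + 3509 + 3525 + 3500 + 3486 + 3494 + 3454) / 18 = 3501.4444
Moving ranges: 86, 202, 45, 154, 207, 112, 57, 10, 12, 105, 49, 10, 16, 25, 14, 8, 40; M̄R̄ = 1152.0000 / 17 = 67.7647
UCL = X̄ + 3·M̄R̄/d₂ = 3501.4444 + 3 × 67.7647 / 1.128 = 3681.6697

3681.67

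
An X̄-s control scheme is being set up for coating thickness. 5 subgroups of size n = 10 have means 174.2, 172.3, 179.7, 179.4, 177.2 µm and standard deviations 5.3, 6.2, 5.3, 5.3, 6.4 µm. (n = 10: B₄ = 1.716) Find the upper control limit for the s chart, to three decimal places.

9.781

s̄ = (5.3 + 6.2 + 5.3 + 5.3 + 6.4) / 5 = 5.7000
UCL_s = B₄·s̄ = 1.716 × 5.7000 = 9.7812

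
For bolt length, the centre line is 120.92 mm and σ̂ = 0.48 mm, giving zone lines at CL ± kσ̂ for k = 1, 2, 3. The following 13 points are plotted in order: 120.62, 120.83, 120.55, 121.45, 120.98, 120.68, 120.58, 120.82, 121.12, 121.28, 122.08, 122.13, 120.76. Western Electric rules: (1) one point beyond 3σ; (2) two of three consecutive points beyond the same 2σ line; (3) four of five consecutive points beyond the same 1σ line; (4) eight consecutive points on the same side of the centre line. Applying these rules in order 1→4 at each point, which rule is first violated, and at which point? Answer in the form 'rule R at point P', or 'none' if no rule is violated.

rule 2 at point 12

Zone of each point (C = within 1σ̂, B = 1σ̂–2σ̂, A = 2σ̂–3σ̂, * = beyond 3σ̂; sign = side of CL): 1:-C, 2:-C, 3:-C, 4:+B, 5:+C, 6:-C, 7:-C, 8:-C, 9:+C, 10:+C, 11:+A, 12:+A, 13:-C
Rule 2 (two of three consecutive points beyond the same 2σ limit) is satisfied at point 12.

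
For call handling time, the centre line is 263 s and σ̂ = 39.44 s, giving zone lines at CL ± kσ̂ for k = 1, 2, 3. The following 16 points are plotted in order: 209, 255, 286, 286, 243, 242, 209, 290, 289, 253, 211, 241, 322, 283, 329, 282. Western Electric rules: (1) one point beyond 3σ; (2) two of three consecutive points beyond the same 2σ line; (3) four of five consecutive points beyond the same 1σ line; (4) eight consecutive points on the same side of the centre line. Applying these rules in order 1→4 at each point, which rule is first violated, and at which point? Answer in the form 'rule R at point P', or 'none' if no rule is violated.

Zone of each point (C = within 1σ̂, B = 1σ̂–2σ̂, A = 2σ̂–3σ̂, * = beyond 3σ̂; sign = side of CL): 1:-B, 2:-C, 3:+C, 4:+C, 5:-C, 6:-C, 7:-B, 8:+C, 9:+C, 10:-C, 11:-B, 12:-C, 13:+B, 14:+C, 15:+B, 16:+C
No rule fires across all 16 points.

none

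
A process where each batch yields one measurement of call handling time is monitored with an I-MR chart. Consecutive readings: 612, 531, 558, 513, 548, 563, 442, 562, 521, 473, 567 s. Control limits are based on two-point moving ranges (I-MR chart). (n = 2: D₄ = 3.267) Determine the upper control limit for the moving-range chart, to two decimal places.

Moving ranges: 81, 27, 45, 35, 15, 121, 120, 41, 48, 94; M̄R̄ = 627.0000 / 10 = 62.7000
UCL_MR = D₄·M̄R̄ = 3.267 × 62.7000 = 204.8409

204.84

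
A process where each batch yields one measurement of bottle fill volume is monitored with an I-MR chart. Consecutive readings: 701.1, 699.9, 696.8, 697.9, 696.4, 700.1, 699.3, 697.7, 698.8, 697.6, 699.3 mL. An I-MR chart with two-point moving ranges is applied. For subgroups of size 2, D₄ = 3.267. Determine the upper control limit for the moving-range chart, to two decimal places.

Moving ranges: 1.2, 3.1, 1.1, 1.5, 3.7, 0.8, 1.6, 1.1, 1.2, 1.7; M̄R̄ = 17.0000 / 10 = 1.7000
UCL_MR = D₄·M̄R̄ = 3.267 × 1.7000 = 5.5539

5.55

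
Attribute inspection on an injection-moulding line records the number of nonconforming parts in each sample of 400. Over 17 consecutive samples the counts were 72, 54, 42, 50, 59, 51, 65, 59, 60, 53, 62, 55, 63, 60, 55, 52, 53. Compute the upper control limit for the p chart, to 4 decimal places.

p̄ = Σdᵢ / (k·n) = 965 / (17 × 400) = 0.14191
UCL = p̄ + 3·√(p̄(1−p̄)/n) = 0.14191 + 3 × √(0.14191×0.85809/400) = 0.14191 + 3 × 0.01745 = 0.19426

0.1943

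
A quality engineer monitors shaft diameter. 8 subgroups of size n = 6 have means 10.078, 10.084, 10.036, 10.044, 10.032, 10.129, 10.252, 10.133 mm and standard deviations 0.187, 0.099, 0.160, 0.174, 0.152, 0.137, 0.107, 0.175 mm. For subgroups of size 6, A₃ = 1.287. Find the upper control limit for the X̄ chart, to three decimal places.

X̄̄ = (10.078 + 10.084 + 10.036 + 10.044 + 10.032 + 10.129 + 10.252 + 10.133) / 8 = 10.0985
s̄ = (0.187 + 0.099 + 0.160 + 0.174 + 0.152 + 0.137 + 0.107 + 0.175) / 8 = 0.1489
UCL = X̄̄ + A₃·s̄ = 10.0985 + 1.287 × 0.1489 = 10.2901

10.290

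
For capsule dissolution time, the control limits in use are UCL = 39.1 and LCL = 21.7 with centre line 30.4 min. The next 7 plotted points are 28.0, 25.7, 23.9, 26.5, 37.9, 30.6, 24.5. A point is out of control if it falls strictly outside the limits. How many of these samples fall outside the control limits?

All 7 points lie within [21.7, 39.1].

0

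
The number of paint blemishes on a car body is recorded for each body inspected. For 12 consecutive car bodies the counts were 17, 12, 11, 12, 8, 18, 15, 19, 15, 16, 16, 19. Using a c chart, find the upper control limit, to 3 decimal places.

c̄ = (17 + 12 + 11 + 12 + 8 + 18 + 15 + 19 + 15 + 16 + 16 + 19) / 12 = 178 / 12 = 14.8333
UCL = c̄ + 3√c̄ = 14.8333 + 3 × √14.8333 = 14.8333 + 3 × 3.8514 = 26.3876

26.388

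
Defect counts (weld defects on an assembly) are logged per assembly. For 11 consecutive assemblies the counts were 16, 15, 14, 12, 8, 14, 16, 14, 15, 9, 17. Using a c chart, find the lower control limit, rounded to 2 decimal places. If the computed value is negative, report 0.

c̄ = (16 + 15 + 14 + 12 + 8 + 14 + 16 + 14 + 15 + 9 + 17) / 11 = 150 / 11 = 13.6364
LCL = c̄ − 3√c̄ = 13.6364 − 3 × 3.6927 = 2.5581

2.56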